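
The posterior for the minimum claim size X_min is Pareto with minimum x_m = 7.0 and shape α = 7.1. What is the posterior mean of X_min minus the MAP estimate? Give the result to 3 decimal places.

1.148

The Pareto density is strictly decreasing on [x_m, ∞), so the mode is x_m = 7.000.
Mean = α·x_m/(α−1) = 7.1·7.0/6.1 = 8.148.
Difference = 8.148 − 7.000 = 1.148.
The mean is pulled above the mode by the posterior's right skew.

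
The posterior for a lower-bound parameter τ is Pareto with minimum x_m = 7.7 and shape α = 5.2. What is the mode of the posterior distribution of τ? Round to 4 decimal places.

7.7000

The Pareto density is strictly decreasing on [x_m, ∞), so the mode is x_m = 7.7000.
Mean = α·x_m/(α−1) = 5.2·7.7/4.2 = 9.5333.
This is the posterior mode — the MAP estimate.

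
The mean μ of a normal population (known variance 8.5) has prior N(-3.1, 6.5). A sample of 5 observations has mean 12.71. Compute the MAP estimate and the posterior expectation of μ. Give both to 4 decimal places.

Posterior for μ is Normal. Precision-weighted mean: (1/6.5·-3.1 + 5/8.5·12.71) / (1/6.5 + 5/8.5) = 9.4323.
A Normal posterior is symmetric, so mode = mean.

μ_MAP = 9.4323, E[μ|data] = 9.4323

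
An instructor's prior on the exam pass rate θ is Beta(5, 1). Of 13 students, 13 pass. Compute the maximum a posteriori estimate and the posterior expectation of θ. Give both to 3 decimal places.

Posterior: Beta(5+13, 1+0) = Beta(18, 1).
Since β = 1 ≤ 1 and α > 1, the Beta density is monotone increasing on [0,1]; the mode is at 1.
Mean = 18/(18+1) = 0.947.
The posterior is left-skewed, so the mode exceeds the mean.

maximum a posteriori estimate = 1.000, posterior expectation = 0.947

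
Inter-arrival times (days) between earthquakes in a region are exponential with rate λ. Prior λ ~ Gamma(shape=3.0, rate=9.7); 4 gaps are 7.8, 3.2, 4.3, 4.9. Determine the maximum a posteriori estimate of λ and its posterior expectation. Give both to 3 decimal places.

MAP = 0.201, posterior mean = 0.234

Σ times = 20.2. Posterior: Gamma(shape = 3.0+4 = 7.0, rate = 9.7+20.2 = 29.9).
Mode = (α−1)/β = 6.0/29.9 = 0.201.
Mean = α/β = 7.0/29.9 = 0.234.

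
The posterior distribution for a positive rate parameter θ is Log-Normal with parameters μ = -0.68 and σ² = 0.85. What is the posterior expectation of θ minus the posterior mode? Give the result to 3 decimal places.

0.558

Mode = exp(μ − σ²) = exp(-1.53) = 0.217.
Mean = exp(μ + σ²/2) = exp(-0.255) = 0.775.
Difference = 0.775 − 0.217 = 0.558.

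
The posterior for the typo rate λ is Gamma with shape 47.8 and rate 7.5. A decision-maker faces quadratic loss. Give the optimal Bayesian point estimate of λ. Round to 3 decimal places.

Mode = (α−1)/β = 46.8/7.5 = 6.240.
Mean = α/β = 47.8/7.5 = 6.373.
Quadratic loss ⇒ the optimal estimator is the posterior mean.

6.373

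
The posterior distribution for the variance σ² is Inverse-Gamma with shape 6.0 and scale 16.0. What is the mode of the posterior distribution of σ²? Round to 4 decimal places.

Mode = β/(α+1) = 16.0/7.0 = 2.2857.
Mean = β/(α−1) = 16.0/5.0 = 3.2000.
This is the posterior mode — the MAP estimate.

2.2857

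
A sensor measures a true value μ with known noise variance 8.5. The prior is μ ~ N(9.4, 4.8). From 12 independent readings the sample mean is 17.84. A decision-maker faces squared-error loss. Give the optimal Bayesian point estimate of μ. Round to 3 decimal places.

Posterior for μ is Normal. Precision-weighted mean: (1/4.8·9.4 + 12/8.5·17.84) / (1/4.8 + 12/8.5) = 16.755.
A Normal posterior is symmetric, so mode = mean.
Squared-error loss ⇒ the optimal estimator is the posterior mean.

16.755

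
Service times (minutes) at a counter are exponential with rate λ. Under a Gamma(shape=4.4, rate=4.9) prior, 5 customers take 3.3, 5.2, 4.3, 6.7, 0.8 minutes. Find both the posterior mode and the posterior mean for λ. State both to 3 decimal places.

MAP = 0.333, posterior mean = 0.373

Σ times = 20.3. Posterior: Gamma(shape = 4.4+5 = 9.4, rate = 4.9+20.3 = 25.2).
Mode = (α−1)/β = 8.4/25.2 = 0.333.
Mean = α/β = 9.4/25.2 = 0.373.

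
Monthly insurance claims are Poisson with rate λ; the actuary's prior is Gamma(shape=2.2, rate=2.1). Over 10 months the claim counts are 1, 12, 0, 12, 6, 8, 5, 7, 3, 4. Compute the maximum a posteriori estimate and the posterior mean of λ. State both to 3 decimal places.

Σ counts = 58. Posterior: Gamma(shape = 2.2+58 = 60.2, rate = 2.1+10 = 12.1).
Mode = (α−1)/β = 59.2/12.1 = 4.893.
Mean = α/β = 60.2/12.1 = 4.975.
Mean > mode: the posterior has a right tail.

MAP: 4.893. Posterior mean: 4.975.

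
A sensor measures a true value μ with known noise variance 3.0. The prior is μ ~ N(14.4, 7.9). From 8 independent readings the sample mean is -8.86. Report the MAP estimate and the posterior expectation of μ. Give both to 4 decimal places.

μ_MAP = -7.8059, E[μ|data] = -7.8059

Posterior for μ is Normal. Precision-weighted mean: (1/7.9·14.4 + 8/3.0·-8.86) / (1/7.9 + 8/3.0) = -7.8059.
A Normal posterior is symmetric, so mode = mean.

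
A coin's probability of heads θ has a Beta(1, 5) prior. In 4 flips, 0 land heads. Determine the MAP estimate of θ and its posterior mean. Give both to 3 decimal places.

Posterior: Beta(1+0, 5+4) = Beta(1, 9).
Since α = 1 ≤ 1 and β > 1, the Beta density is monotone decreasing on [0,1]; the mode is at 0.
Mean = 1/(1+9) = 0.100.

θ_MAP = 0.000, E[θ|data] = 0.100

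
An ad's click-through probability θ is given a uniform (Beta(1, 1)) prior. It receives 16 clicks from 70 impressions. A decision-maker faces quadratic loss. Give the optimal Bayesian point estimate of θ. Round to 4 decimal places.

0.2361

Posterior: Beta(1+16, 1+54) = Beta(17, 55).
Mode = (17−1)/(17+55−2) = 16/70 = 0.2286.
Mean = 17/(17+55) = 17/72 = 0.2361.
Quadratic loss ⇒ the optimal estimator is the posterior mean.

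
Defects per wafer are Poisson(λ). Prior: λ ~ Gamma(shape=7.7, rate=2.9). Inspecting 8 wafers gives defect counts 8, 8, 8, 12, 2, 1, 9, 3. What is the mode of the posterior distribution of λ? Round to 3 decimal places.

5.294

Σ counts = 51. Posterior: Gamma(shape = 7.7+51 = 58.7, rate = 2.9+8 = 10.9).
Mode = (α−1)/β = 57.7/10.9 = 5.294.
Mean = α/β = 58.7/10.9 = 5.385.
This is the posterior mode — the MAP estimate.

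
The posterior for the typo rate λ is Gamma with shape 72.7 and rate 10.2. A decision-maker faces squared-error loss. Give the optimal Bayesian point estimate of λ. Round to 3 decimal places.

Mode = (α−1)/β = 71.7/10.2 = 7.029.
Mean = α/β = 72.7/10.2 = 7.127.
Squared-error loss ⇒ the optimal estimator is the posterior mean.

7.127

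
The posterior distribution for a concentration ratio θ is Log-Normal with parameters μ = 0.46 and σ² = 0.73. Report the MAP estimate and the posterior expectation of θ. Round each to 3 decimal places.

Mode = exp(μ − σ²) = exp(-0.27) = 0.763.
Mean = exp(μ + σ²/2) = exp(0.825) = 2.282.

MAP: 0.763. Posterior mean: 2.282.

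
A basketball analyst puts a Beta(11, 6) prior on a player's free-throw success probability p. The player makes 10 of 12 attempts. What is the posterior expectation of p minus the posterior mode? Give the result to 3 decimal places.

Posterior: Beta(11+10, 6+2) = Beta(21, 8).
Mode = (21−1)/(21+8−2) = 20/27 = 0.741.
Mean = 21/(21+8) = 21/29 = 0.724.
Difference = 0.724 − 0.741 = -0.017.
The mean is pulled below the mode by the posterior's left skew.

-0.017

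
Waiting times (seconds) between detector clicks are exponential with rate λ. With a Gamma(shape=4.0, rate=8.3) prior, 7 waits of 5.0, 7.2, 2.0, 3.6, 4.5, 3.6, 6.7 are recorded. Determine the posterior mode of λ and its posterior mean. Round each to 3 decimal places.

Σ times = 32.6. Posterior: Gamma(shape = 4.0+7 = 11.0, rate = 8.3+32.6 = 40.9).
Mode = (α−1)/β = 10.0/40.9 = 0.244.
Mean = α/β = 11.0/40.9 = 0.269.

MAP = 0.244, posterior mean = 0.269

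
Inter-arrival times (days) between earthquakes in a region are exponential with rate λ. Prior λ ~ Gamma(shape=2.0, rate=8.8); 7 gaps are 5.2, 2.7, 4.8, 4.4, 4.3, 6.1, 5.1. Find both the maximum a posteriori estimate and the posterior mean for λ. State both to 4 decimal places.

Σ times = 32.6. Posterior: Gamma(shape = 2.0+7 = 9.0, rate = 8.8+32.6 = 41.4).
Mode = (α−1)/β = 8.0/41.4 = 0.1932.
Mean = α/β = 9.0/41.4 = 0.2174.

λ_MAP = 0.1932, E[λ|data] = 0.2174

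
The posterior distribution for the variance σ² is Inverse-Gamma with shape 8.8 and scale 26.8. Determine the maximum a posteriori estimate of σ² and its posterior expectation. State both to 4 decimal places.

Mode = β/(α+1) = 26.8/9.8 = 2.7347.
Mean = β/(α−1) = 26.8/7.8 = 3.4359.

σ²_MAP = 2.7347, E[σ²|data] = 3.4359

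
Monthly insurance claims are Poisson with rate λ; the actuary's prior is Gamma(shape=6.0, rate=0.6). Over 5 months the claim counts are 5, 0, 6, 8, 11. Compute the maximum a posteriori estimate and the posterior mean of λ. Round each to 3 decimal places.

Σ counts = 30. Posterior: Gamma(shape = 6.0+30 = 36.0, rate = 0.6+5 = 5.6).
Mode = (α−1)/β = 35.0/5.6 = 6.250.
Mean = α/β = 36.0/5.6 = 6.429.

λ_MAP = 6.250, E[λ|data] = 6.429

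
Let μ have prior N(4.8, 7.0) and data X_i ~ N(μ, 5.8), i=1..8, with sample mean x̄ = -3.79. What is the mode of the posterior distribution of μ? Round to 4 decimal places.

-2.9838

Posterior for μ is Normal. Precision-weighted mean: (1/7.0·4.8 + 8/5.8·-3.79) / (1/7.0 + 8/5.8) = -2.9838.
A Normal posterior is symmetric, so mode = mean.
This is the posterior mode — the MAP estimate.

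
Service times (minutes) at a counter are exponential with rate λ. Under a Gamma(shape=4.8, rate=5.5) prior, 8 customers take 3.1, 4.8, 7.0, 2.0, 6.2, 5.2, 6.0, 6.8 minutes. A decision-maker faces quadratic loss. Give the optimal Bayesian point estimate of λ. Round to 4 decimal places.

Σ times = 41.1. Posterior: Gamma(shape = 4.8+8 = 12.8, rate = 5.5+41.1 = 46.6).
Mode = (α−1)/β = 11.8/46.6 = 0.2532.
Mean = α/β = 12.8/46.6 = 0.2747.
Quadratic loss ⇒ the optimal estimator is the posterior mean.

0.2747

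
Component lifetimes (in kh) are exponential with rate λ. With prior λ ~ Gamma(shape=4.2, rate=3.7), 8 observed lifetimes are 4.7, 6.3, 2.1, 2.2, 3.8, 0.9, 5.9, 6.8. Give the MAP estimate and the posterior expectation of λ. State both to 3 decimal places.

λ_MAP = 0.308, E[λ|data] = 0.335

Σ times = 32.7. Posterior: Gamma(shape = 4.2+8 = 12.2, rate = 3.7+32.7 = 36.4).
Mode = (α−1)/β = 11.2/36.4 = 0.308.
Mean = α/β = 12.2/36.4 = 0.335.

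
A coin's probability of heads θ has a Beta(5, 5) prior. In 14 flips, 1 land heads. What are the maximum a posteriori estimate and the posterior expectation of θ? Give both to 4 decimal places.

MAP: 0.2273. Posterior mean: 0.2500.

Posterior: Beta(5+1, 5+13) = Beta(6, 18).
Mode = (6−1)/(6+18−2) = 5/22 = 0.2273.
Mean = 6/(6+18) = 6/24 = 0.2500.
Right-skewed posterior ⇒ mode < mean.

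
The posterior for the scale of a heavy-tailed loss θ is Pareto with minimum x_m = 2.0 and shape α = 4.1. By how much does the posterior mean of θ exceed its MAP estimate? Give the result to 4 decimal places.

0.6452

The Pareto density is strictly decreasing on [x_m, ∞), so the mode is x_m = 2.0000.
Mean = α·x_m/(α−1) = 4.1·2.0/3.1 = 2.6452.
Difference = 2.6452 − 2.0000 = 0.6452.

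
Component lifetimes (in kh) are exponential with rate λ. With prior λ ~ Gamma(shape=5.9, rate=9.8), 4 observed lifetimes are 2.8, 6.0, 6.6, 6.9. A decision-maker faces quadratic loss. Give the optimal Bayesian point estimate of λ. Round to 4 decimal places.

Σ times = 22.3. Posterior: Gamma(shape = 5.9+4 = 9.9, rate = 9.8+22.3 = 32.1).
Mode = (α−1)/β = 8.9/32.1 = 0.2773.
Mean = α/β = 9.9/32.1 = 0.3084.
Quadratic loss ⇒ the optimal estimator is the posterior mean.

0.3084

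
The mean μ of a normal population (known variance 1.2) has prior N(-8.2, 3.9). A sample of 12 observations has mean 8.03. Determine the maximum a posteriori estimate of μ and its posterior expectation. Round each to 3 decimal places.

Posterior for μ is Normal. Precision-weighted mean: (1/3.9·-8.2 + 12/1.2·8.03) / (1/3.9 + 12/1.2) = 7.624.
A Normal posterior is symmetric, so mode = mean.

MAP = 7.624; posterior mean = 7.624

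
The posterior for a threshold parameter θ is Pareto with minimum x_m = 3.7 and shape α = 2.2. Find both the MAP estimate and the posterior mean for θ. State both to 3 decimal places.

MAP = 3.700, posterior mean = 6.783

The Pareto density is strictly decreasing on [x_m, ∞), so the mode is x_m = 3.700.
Mean = α·x_m/(α−1) = 2.2·3.7/1.2 = 6.783.
The mean is pulled above the mode by the posterior's right skew.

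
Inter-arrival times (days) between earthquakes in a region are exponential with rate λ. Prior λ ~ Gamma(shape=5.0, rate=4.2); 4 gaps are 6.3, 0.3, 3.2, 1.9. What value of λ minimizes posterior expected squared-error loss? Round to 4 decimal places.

0.5660

Σ times = 11.7. Posterior: Gamma(shape = 5.0+4 = 9.0, rate = 4.2+11.7 = 15.9).
Mode = (α−1)/β = 8.0/15.9 = 0.5031.
Mean = α/β = 9.0/15.9 = 0.5660.
Squared-error loss ⇒ the optimal estimator is the posterior mean.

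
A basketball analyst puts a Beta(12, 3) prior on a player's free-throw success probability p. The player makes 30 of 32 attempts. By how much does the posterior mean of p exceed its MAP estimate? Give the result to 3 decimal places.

Posterior: Beta(12+30, 3+2) = Beta(42, 5).
Mode = (42−1)/(42+5−2) = 41/45 = 0.911.
Mean = 42/(42+5) = 42/47 = 0.894.
Difference = 0.894 − 0.911 = -0.017.

-0.017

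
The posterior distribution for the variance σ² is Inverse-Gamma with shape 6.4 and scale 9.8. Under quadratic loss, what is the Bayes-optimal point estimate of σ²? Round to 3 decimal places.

Mode = β/(α+1) = 9.8/7.4 = 1.324.
Mean = β/(α−1) = 9.8/5.4 = 1.815.
Quadratic loss ⇒ the optimal estimator is the posterior mean.

1.815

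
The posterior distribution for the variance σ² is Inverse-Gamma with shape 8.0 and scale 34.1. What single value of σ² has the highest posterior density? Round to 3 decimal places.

3.789

Mode = β/(α+1) = 34.1/9.0 = 3.789.
Mean = β/(α−1) = 34.1/7.0 = 4.871.
This is the posterior mode — the MAP estimate.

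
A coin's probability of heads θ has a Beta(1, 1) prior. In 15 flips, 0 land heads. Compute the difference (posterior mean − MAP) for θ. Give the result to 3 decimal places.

0.059

Posterior: Beta(1+0, 1+15) = Beta(1, 16).
Since α = 1 ≤ 1 and β > 1, the Beta density is monotone decreasing on [0,1]; the mode is at 0.
Mean = 1/(1+16) = 0.059.
Difference = 0.059 − 0.000 = 0.059.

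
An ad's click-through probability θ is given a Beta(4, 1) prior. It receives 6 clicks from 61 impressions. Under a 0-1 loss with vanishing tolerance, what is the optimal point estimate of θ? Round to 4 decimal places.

0.1406

Posterior: Beta(4+6, 1+55) = Beta(10, 56).
Mode = (10−1)/(10+56−2) = 9/64 = 0.1406.
Mean = 10/(10+56) = 10/66 = 0.1515.
This is the posterior mode — the MAP estimate.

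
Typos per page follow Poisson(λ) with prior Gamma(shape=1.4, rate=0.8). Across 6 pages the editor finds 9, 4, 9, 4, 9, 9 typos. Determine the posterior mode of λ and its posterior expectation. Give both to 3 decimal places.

λ_MAP = 6.529, E[λ|data] = 6.676

Σ counts = 44. Posterior: Gamma(shape = 1.4+44 = 45.4, rate = 0.8+6 = 6.8).
Mode = (α−1)/β = 44.4/6.8 = 6.529.
Mean = α/β = 45.4/6.8 = 6.676.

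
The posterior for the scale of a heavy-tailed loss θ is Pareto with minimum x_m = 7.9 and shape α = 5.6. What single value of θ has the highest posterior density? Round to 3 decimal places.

The Pareto density is strictly decreasing on [x_m, ∞), so the mode is x_m = 7.900.
Mean = α·x_m/(α−1) = 5.6·7.9/4.6 = 9.617.
This is the posterior mode — the MAP estimate.

7.900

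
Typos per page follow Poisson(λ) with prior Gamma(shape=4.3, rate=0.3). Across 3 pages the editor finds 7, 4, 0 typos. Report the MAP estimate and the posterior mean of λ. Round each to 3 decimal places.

λ_MAP = 4.333, E[λ|data] = 4.636

Σ counts = 11. Posterior: Gamma(shape = 4.3+11 = 15.3, rate = 0.3+3 = 3.3).
Mode = (α−1)/β = 14.3/3.3 = 4.333.
Mean = α/β = 15.3/3.3 = 4.636.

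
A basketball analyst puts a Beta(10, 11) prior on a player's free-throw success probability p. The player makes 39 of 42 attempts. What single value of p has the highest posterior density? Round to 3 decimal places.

Posterior: Beta(10+39, 11+3) = Beta(49, 14).
Mode = (49−1)/(49+14−2) = 48/61 = 0.787.
Mean = 49/(49+14) = 49/63 = 0.778.
This is the posterior mode — the MAP estimate.

0.787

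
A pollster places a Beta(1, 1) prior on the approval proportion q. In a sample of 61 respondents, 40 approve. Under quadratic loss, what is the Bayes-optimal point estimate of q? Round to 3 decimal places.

Posterior: Beta(1+40, 1+21) = Beta(41, 22).
Mode = (41−1)/(41+22−2) = 40/61 = 0.656.
With a flat prior the MAP equals the MLE, 40/61.
Mean = 41/(41+22) = 41/63 = 0.651.
Quadratic loss ⇒ the optimal estimator is the posterior mean.

0.651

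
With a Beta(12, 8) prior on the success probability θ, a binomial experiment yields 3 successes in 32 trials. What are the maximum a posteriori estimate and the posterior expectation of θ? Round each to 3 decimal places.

MAP: 0.280. Posterior mean: 0.288.

Posterior: Beta(12+3, 8+29) = Beta(15, 37).
Mode = (15−1)/(15+37−2) = 14/50 = 0.280.
Mean = 15/(15+37) = 15/52 = 0.288.
Right-skewed posterior ⇒ mode < mean.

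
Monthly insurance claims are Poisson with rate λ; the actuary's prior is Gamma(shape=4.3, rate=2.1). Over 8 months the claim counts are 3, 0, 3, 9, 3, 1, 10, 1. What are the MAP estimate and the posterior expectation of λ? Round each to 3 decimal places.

λ_MAP = 3.297, E[λ|data] = 3.396

Σ counts = 30. Posterior: Gamma(shape = 4.3+30 = 34.3, rate = 2.1+8 = 10.1).
Mode = (α−1)/β = 33.3/10.1 = 3.297.
Mean = α/β = 34.3/10.1 = 3.396.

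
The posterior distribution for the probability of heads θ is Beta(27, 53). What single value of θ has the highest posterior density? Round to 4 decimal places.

Mode = (27−1)/(27+53−2) = 26/78 = 0.3333.
Mean = 27/(27+53) = 27/80 = 0.3375.
This is the posterior mode — the MAP estimate.

0.3333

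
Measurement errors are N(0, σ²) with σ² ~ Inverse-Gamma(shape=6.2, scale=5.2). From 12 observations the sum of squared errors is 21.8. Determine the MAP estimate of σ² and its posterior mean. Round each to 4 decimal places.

Posterior: Inverse-Gamma(shape = 6.2+12/2 = 12.2, scale = 5.2+21.8/2 = 16.1).
Mode = β/(α+1) = 16.1/13.2 = 1.2197.
Mean = β/(α−1) = 16.1/11.2 = 1.4375.

MAP = 1.2197; posterior mean = 1.4375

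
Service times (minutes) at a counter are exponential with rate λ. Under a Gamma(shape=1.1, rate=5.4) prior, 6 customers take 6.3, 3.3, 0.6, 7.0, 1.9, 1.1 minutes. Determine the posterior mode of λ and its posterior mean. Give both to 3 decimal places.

MAP = 0.238; posterior mean = 0.277

Σ times = 20.2. Posterior: Gamma(shape = 1.1+6 = 7.1, rate = 5.4+20.2 = 25.6).
Mode = (α−1)/β = 6.1/25.6 = 0.238.
Mean = α/β = 7.1/25.6 = 0.277.
The posterior is right-skewed, so the mean exceeds the mode.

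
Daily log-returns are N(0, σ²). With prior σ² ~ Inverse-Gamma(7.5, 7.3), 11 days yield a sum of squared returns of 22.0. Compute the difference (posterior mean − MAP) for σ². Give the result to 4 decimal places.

0.2179

Posterior: Inverse-Gamma(shape = 7.5+11/2 = 13.0, scale = 7.3+22.0/2 = 18.3).
Mode = β/(α+1) = 18.3/14.0 = 1.3071.
Mean = β/(α−1) = 18.3/12.0 = 1.5250.
Difference = 1.5250 − 1.3071 = 0.2179.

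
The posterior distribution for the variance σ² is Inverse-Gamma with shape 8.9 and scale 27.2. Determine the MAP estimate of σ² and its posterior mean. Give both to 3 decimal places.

MAP: 2.747. Posterior mean: 3.443.

Mode = β/(α+1) = 27.2/9.9 = 2.747.
Mean = β/(α−1) = 27.2/7.9 = 3.443.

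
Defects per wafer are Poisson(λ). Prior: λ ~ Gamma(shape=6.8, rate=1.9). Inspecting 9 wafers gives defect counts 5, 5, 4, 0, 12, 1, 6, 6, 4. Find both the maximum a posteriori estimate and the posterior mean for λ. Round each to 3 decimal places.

Σ counts = 43. Posterior: Gamma(shape = 6.8+43 = 49.8, rate = 1.9+9 = 10.9).
Mode = (α−1)/β = 48.8/10.9 = 4.477.
Mean = α/β = 49.8/10.9 = 4.569.
The posterior is right-skewed, so the mean exceeds the mode.

MAP: 4.477. Posterior mean: 4.569.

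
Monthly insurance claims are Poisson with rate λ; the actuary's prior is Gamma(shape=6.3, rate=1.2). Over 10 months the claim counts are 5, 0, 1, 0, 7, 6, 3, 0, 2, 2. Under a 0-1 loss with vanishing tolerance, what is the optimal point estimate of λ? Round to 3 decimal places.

Σ counts = 26. Posterior: Gamma(shape = 6.3+26 = 32.3, rate = 1.2+10 = 11.2).
Mode = (α−1)/β = 31.3/11.2 = 2.795.
Mean = α/β = 32.3/11.2 = 2.884.
This is the posterior mode — the MAP estimate.

2.795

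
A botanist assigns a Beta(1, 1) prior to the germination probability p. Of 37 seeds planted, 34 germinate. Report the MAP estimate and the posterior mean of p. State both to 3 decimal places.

MAP = 0.919, posterior mean = 0.897

Posterior: Beta(1+34, 1+3) = Beta(35, 4).
Mode = (35−1)/(35+4−2) = 34/37 = 0.919.
With a flat prior the MAP equals the MLE, 34/37.
Mean = 35/(35+4) = 35/39 = 0.897.
Mode > mean: the posterior has a left tail.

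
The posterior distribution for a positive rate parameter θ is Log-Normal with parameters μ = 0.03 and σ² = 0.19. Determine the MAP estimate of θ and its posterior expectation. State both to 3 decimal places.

Mode = exp(μ − σ²) = exp(-0.16) = 0.852.
Mean = exp(μ + σ²/2) = exp(0.125) = 1.133.

θ_MAP = 0.852, E[θ|data] = 1.133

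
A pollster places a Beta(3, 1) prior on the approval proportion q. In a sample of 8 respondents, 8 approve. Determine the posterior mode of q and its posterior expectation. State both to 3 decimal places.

Posterior: Beta(3+8, 1+0) = Beta(11, 1).
Since β = 1 ≤ 1 and α > 1, the Beta density is monotone increasing on [0,1]; the mode is at 1.
Mean = 11/(11+1) = 0.917.
The posterior is left-skewed, so the mode exceeds the mean.

MAP = 1.000; posterior mean = 0.917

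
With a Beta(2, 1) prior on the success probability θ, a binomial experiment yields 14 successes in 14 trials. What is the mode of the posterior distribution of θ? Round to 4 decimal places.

1.0000

Posterior: Beta(2+14, 1+0) = Beta(16, 1).
Since β = 1 ≤ 1 and α > 1, the Beta density is monotone increasing on [0,1]; the mode is at 1.
Mean = 16/(16+1) = 0.9412.
This is the posterior mode — the MAP estimate.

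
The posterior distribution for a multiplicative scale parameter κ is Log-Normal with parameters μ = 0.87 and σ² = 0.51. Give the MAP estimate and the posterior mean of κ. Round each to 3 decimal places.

MAP = 1.433; posterior mean = 3.080

Mode = exp(μ − σ²) = exp(0.36) = 1.433.
Mean = exp(μ + σ²/2) = exp(1.125) = 3.080.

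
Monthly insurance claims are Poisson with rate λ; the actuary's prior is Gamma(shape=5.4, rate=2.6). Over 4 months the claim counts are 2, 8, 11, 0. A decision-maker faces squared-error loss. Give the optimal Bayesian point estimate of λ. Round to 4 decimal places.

Σ counts = 21. Posterior: Gamma(shape = 5.4+21 = 26.4, rate = 2.6+4 = 6.6).
Mode = (α−1)/β = 25.4/6.6 = 3.8485.
Mean = α/β = 26.4/6.6 = 4.0000.
Squared-error loss ⇒ the optimal estimator is the posterior mean.

4.0000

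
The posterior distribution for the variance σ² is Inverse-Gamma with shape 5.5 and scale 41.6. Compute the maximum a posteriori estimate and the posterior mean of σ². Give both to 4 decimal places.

σ²_MAP = 6.4000, E[σ²|data] = 9.2444

Mode = β/(α+1) = 41.6/6.5 = 6.4000.
Mean = β/(α−1) = 41.6/4.5 = 9.2444.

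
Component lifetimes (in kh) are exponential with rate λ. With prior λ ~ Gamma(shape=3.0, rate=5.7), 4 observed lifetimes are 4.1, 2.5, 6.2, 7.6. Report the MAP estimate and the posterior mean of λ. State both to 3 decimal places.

Σ times = 20.4. Posterior: Gamma(shape = 3.0+4 = 7.0, rate = 5.7+20.4 = 26.1).
Mode = (α−1)/β = 6.0/26.1 = 0.230.
Mean = α/β = 7.0/26.1 = 0.268.

MAP: 0.230. Posterior mean: 0.268.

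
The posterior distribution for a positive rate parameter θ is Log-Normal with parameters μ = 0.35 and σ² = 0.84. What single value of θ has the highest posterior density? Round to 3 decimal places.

Mode = exp(μ − σ²) = exp(-0.49) = 0.613.
Mean = exp(μ + σ²/2) = exp(0.770) = 2.160.
This is the posterior mode — the MAP estimate.

0.613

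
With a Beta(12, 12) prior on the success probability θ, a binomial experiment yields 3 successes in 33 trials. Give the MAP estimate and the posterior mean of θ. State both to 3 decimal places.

Posterior: Beta(12+3, 12+30) = Beta(15, 42).
Mode = (15−1)/(15+42−2) = 14/55 = 0.255.
Mean = 15/(15+42) = 15/57 = 0.263.
The mean is pulled above the mode by the posterior's right skew.

θ_MAP = 0.255, E[θ|data] = 0.263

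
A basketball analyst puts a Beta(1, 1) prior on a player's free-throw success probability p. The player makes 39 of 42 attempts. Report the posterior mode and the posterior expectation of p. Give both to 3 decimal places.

Posterior: Beta(1+39, 1+3) = Beta(40, 4).
Mode = (40−1)/(40+4−2) = 39/42 = 0.929.
With a flat prior the MAP equals the MLE, 39/42.
Mean = 40/(40+4) = 40/44 = 0.909.

MAP = 0.929; posterior mean = 0.909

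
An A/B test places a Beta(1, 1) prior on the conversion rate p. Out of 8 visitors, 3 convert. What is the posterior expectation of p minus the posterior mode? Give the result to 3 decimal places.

0.025

Posterior: Beta(1+3, 1+5) = Beta(4, 6).
Mode = (4−1)/(4+6−2) = 3/8 = 0.375.
With a flat prior the MAP equals the MLE, 3/8.
Mean = 4/(4+6) = 4/10 = 0.400.
Difference = 0.400 − 0.375 = 0.025.
The mean is pulled above the mode by the posterior's right skew.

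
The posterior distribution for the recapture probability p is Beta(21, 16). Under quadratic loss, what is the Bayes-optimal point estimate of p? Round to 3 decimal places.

0.568

Mode = (21−1)/(21+16−2) = 20/35 = 0.571.
Mean = 21/(21+16) = 21/37 = 0.568.
Quadratic loss ⇒ the optimal estimator is the posterior mean.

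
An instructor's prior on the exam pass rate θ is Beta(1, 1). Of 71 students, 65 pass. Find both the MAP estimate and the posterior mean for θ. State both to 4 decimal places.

Posterior: Beta(1+65, 1+6) = Beta(66, 7).
Mode = (66−1)/(66+7−2) = 65/71 = 0.9155.
With a flat prior the MAP equals the MLE, 65/71.
Mean = 66/(66+7) = 66/73 = 0.9041.

MAP estimate = 0.9155, posterior mean = 0.9041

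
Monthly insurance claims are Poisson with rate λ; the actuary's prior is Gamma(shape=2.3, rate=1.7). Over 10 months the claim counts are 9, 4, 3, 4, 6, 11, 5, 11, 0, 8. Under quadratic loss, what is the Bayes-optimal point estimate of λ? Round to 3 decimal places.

5.410

Σ counts = 61. Posterior: Gamma(shape = 2.3+61 = 63.3, rate = 1.7+10 = 11.7).
Mode = (α−1)/β = 62.3/11.7 = 5.325.
Mean = α/β = 63.3/11.7 = 5.410.
Quadratic loss ⇒ the optimal estimator is the posterior mean.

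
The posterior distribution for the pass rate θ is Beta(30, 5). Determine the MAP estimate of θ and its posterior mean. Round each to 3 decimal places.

Mode = (30−1)/(30+5−2) = 29/33 = 0.879.
Mean = 30/(30+5) = 30/35 = 0.857.

MAP = 0.879, posterior mean = 0.857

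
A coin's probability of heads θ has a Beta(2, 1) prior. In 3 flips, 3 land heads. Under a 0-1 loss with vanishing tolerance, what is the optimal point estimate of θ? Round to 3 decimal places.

Posterior: Beta(2+3, 1+0) = Beta(5, 1).
Since β = 1 ≤ 1 and α > 1, the Beta density is monotone increasing on [0,1]; the mode is at 1.
Mean = 5/(5+1) = 0.833.
This is the posterior mode — the MAP estimate.

1.000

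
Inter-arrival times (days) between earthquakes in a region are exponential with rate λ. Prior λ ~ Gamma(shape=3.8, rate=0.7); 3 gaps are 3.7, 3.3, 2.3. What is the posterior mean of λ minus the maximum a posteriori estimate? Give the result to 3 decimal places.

0.100

Σ times = 9.3. Posterior: Gamma(shape = 3.8+3 = 6.8, rate = 0.7+9.3 = 10.0).
Mode = (α−1)/β = 5.8/10.0 = 0.580.
Mean = α/β = 6.8/10.0 = 0.680.
Difference = 0.680 − 0.580 = 0.100.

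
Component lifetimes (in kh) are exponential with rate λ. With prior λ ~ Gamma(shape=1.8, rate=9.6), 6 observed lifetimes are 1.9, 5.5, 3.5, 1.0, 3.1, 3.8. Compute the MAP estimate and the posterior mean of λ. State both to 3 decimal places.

Σ times = 18.8. Posterior: Gamma(shape = 1.8+6 = 7.8, rate = 9.6+18.8 = 28.4).
Mode = (α−1)/β = 6.8/28.4 = 0.239.
Mean = α/β = 7.8/28.4 = 0.275.

MAP: 0.239. Posterior mean: 0.275.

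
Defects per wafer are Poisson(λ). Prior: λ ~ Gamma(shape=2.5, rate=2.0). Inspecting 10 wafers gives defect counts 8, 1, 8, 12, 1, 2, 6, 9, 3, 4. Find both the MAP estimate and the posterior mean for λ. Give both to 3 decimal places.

λ_MAP = 4.625, E[λ|data] = 4.708

Σ counts = 54. Posterior: Gamma(shape = 2.5+54 = 56.5, rate = 2.0+10 = 12.0).
Mode = (α−1)/β = 55.5/12.0 = 4.625.
Mean = α/β = 56.5/12.0 = 4.708.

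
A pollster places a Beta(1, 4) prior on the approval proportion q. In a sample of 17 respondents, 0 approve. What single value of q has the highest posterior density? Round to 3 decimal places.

0.000

Posterior: Beta(1+0, 4+17) = Beta(1, 21).
Since α = 1 ≤ 1 and β > 1, the Beta density is monotone decreasing on [0,1]; the mode is at 0.
Mean = 1/(1+21) = 0.045.
This is the posterior mode — the MAP estimate.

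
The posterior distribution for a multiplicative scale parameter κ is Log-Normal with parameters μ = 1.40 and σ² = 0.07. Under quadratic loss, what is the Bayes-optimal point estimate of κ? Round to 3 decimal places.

4.200

Mode = exp(μ − σ²) = exp(1.33) = 3.781.
Mean = exp(μ + σ²/2) = exp(1.435) = 4.200.
Quadratic loss ⇒ the optimal estimator is the posterior mean.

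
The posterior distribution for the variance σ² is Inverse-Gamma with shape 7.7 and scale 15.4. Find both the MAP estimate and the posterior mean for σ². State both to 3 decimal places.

Mode = β/(α+1) = 15.4/8.7 = 1.770.
Mean = β/(α−1) = 15.4/6.7 = 2.299.

MAP = 1.770, posterior mean = 2.299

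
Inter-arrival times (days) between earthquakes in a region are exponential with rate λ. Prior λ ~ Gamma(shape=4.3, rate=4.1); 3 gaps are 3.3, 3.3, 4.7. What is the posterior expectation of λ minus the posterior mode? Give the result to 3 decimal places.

0.065

Σ times = 11.3. Posterior: Gamma(shape = 4.3+3 = 7.3, rate = 4.1+11.3 = 15.4).
Mode = (α−1)/β = 6.3/15.4 = 0.409.
Mean = α/β = 7.3/15.4 = 0.474.
Difference = 0.474 − 0.409 = 0.065.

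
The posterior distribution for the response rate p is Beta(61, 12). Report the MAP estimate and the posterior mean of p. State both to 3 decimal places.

Mode = (61−1)/(61+12−2) = 60/71 = 0.845.
Mean = 61/(61+12) = 61/73 = 0.836.
The mean is pulled below the mode by the posterior's left skew.

MAP = 0.845; posterior mean = 0.836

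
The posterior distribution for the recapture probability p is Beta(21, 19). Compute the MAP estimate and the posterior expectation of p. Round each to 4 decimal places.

MAP = 0.5263, posterior mean = 0.5250

Mode = (21−1)/(21+19−2) = 20/38 = 0.5263.
Mean = 21/(21+19) = 21/40 = 0.5250.
Mode > mean: the posterior has a left tail.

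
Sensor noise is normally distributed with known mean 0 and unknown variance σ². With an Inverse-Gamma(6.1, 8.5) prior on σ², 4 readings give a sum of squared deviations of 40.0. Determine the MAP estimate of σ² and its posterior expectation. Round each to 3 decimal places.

MAP = 3.132, posterior mean = 4.014

Posterior: Inverse-Gamma(shape = 6.1+4/2 = 8.1, scale = 8.5+40.0/2 = 28.5).
Mode = β/(α+1) = 28.5/9.1 = 3.132.
Mean = β/(α−1) = 28.5/7.1 = 4.014.
The posterior is right-skewed, so the mean exceeds the mode.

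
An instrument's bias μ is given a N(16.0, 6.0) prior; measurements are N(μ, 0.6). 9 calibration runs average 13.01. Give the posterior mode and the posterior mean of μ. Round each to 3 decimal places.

MAP = 13.043, posterior mean = 13.043

Posterior for μ is Normal. Precision-weighted mean: (1/6.0·16.0 + 9/0.6·13.01) / (1/6.0 + 9/0.6) = 13.043.
A Normal posterior is symmetric, so mode = mean.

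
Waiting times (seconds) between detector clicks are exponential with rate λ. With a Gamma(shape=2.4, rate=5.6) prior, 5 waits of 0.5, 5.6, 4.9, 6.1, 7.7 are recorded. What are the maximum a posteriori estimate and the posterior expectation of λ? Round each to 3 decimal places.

MAP = 0.211, posterior mean = 0.243

Σ times = 24.8. Posterior: Gamma(shape = 2.4+5 = 7.4, rate = 5.6+24.8 = 30.4).
Mode = (α−1)/β = 6.4/30.4 = 0.211.
Mean = α/β = 7.4/30.4 = 0.243.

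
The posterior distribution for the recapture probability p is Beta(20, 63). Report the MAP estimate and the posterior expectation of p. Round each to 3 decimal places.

MAP = 0.235, posterior mean = 0.241

Mode = (20−1)/(20+63−2) = 19/81 = 0.235.
Mean = 20/(20+63) = 20/83 = 0.241.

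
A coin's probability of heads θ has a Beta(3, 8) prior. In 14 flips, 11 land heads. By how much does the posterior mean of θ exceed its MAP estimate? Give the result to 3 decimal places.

-0.005

Posterior: Beta(3+11, 8+3) = Beta(14, 11).
Mode = (14−1)/(14+11−2) = 13/23 = 0.565.
Mean = 14/(14+11) = 14/25 = 0.560.
Difference = 0.560 − 0.565 = -0.005.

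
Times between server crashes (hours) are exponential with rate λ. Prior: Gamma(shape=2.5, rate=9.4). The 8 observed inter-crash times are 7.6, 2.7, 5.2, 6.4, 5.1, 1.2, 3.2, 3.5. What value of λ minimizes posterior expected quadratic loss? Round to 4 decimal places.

Σ times = 34.9. Posterior: Gamma(shape = 2.5+8 = 10.5, rate = 9.4+34.9 = 44.3).
Mode = (α−1)/β = 9.5/44.3 = 0.2144.
Mean = α/β = 10.5/44.3 = 0.2370.
Quadratic loss ⇒ the optimal estimator is the posterior mean.

0.2370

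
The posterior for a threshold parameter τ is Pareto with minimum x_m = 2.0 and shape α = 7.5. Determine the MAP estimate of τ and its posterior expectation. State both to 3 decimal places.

τ_MAP = 2.000, E[τ|data] = 2.308

The Pareto density is strictly decreasing on [x_m, ∞), so the mode is x_m = 2.000.
Mean = α·x_m/(α−1) = 7.5·2.0/6.5 = 2.308.
Mean > mode: the posterior has a right tail.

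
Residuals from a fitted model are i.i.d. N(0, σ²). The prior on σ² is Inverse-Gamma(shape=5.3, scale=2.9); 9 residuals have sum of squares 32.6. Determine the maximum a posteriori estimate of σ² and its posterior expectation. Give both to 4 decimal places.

Posterior: Inverse-Gamma(shape = 5.3+9/2 = 9.8, scale = 2.9+32.6/2 = 19.2).
Mode = β/(α+1) = 19.2/10.8 = 1.7778.
Mean = β/(α−1) = 19.2/8.8 = 2.1818.
The posterior is right-skewed, so the mean exceeds the mode.

MAP = 1.7778, posterior mean = 2.1818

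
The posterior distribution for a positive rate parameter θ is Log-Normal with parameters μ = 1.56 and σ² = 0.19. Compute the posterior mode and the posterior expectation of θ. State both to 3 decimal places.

Mode = exp(μ − σ²) = exp(1.37) = 3.935.
Mean = exp(μ + σ²/2) = exp(1.655) = 5.233.

MAP = 3.935, posterior mean = 5.233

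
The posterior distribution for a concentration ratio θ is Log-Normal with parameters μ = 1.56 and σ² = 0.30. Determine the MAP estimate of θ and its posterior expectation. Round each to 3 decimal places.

Mode = exp(μ − σ²) = exp(1.26) = 3.525.
Mean = exp(μ + σ²/2) = exp(1.710) = 5.529.
The mean is pulled above the mode by the posterior's right skew.

MAP = 3.525; posterior mean = 5.529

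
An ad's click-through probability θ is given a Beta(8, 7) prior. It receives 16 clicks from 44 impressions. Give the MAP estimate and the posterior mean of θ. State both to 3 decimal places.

Posterior: Beta(8+16, 7+28) = Beta(24, 35).
Mode = (24−1)/(24+35−2) = 23/57 = 0.404.
Mean = 24/(24+35) = 24/59 = 0.407.
Mean > mode: the posterior has a right tail.

MAP = 0.404, posterior mean = 0.407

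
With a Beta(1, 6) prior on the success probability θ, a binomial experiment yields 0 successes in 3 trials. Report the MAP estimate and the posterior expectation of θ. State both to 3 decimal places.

Posterior: Beta(1+0, 6+3) = Beta(1, 9).
Since α = 1 ≤ 1 and β > 1, the Beta density is monotone decreasing on [0,1]; the mode is at 0.
Mean = 1/(1+9) = 0.100.

MAP: 0.000. Posterior mean: 0.100.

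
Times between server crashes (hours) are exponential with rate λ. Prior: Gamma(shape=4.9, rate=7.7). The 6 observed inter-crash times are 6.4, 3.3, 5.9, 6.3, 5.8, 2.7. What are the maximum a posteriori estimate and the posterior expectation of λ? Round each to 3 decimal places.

MAP = 0.260, posterior mean = 0.286

Σ times = 30.4. Posterior: Gamma(shape = 4.9+6 = 10.9, rate = 7.7+30.4 = 38.1).
Mode = (α−1)/β = 9.9/38.1 = 0.260.
Mean = α/β = 10.9/38.1 = 0.286.
Mean > mode: the posterior has a right tail.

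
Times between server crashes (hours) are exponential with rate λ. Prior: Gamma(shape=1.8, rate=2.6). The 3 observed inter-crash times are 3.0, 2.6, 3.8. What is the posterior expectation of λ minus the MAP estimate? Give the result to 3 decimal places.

0.083

Σ times = 9.4. Posterior: Gamma(shape = 1.8+3 = 4.8, rate = 2.6+9.4 = 12.0).
Mode = (α−1)/β = 3.8/12.0 = 0.317.
Mean = α/β = 4.8/12.0 = 0.400.
Difference = 0.400 − 0.317 = 0.083.
Right-skewed posterior ⇒ mode < mean.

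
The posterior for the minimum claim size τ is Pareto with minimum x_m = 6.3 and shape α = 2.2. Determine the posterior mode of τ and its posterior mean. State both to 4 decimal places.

The Pareto density is strictly decreasing on [x_m, ∞), so the mode is x_m = 6.3000.
Mean = α·x_m/(α−1) = 2.2·6.3/1.2 = 11.5500.
The mean is pulled above the mode by the posterior's right skew.

MAP: 6.3000. Posterior mean: 11.5500.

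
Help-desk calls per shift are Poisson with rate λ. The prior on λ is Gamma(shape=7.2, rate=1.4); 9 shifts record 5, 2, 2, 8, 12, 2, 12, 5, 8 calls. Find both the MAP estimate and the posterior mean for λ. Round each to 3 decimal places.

Σ counts = 56. Posterior: Gamma(shape = 7.2+56 = 63.2, rate = 1.4+9 = 10.4).
Mode = (α−1)/β = 62.2/10.4 = 5.981.
Mean = α/β = 63.2/10.4 = 6.077.
The posterior is right-skewed, so the mean exceeds the mode.

MAP: 5.981. Posterior mean: 6.077.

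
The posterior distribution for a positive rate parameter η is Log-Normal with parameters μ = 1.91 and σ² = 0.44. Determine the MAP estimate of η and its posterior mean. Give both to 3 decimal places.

Mode = exp(μ − σ²) = exp(1.47) = 4.349.
Mean = exp(μ + σ²/2) = exp(2.130) = 8.415.

MAP: 4.349. Posterior mean: 8.415.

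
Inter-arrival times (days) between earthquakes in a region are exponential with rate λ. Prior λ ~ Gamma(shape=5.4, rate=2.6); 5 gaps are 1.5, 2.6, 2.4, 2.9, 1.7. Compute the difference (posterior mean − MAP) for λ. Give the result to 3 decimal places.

0.073

Σ times = 11.1. Posterior: Gamma(shape = 5.4+5 = 10.4, rate = 2.6+11.1 = 13.7).
Mode = (α−1)/β = 9.4/13.7 = 0.686.
Mean = α/β = 10.4/13.7 = 0.759.
Difference = 0.759 − 0.686 = 0.073.
The posterior is right-skewed, so the mean exceeds the mode.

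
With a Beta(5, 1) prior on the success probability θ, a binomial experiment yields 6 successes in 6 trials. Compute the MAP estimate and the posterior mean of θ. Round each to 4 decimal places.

Posterior: Beta(5+6, 1+0) = Beta(11, 1).
Since β = 1 ≤ 1 and α > 1, the Beta density is monotone increasing on [0,1]; the mode is at 1.
Mean = 11/(11+1) = 0.9167.
Left-skewed posterior ⇒ mean < mode.

MAP = 1.0000, posterior mean = 0.9167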